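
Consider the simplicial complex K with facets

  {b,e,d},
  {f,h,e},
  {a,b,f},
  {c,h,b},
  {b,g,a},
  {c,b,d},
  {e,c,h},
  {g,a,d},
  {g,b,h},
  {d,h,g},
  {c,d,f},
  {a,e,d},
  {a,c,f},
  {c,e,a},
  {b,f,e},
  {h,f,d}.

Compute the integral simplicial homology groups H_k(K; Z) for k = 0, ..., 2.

We work with the vertex ordering a < b < c < d < e < f < g < h. The simplices of K, each written with vertices in increasing order, are:

  0-simplices (8): a, b, c, d, e, f, g, h
  1-simplices (24): ab, ac, ad, ae, af, ag, bc, bd, be, bf, bg, bh, cd, ce, cf, ch, de, df, dg, dh, ef, eh, fh, gh
  2-simplices (16): abf, abg, ace, acf, ade, adg, bcd, bch, bde, bef, bgh, cdf, ceh, dfh, dgh, efh

giving chain groups C_0 ≅ Z^8, C_1 ≅ Z^24, C_2 ≅ Z^16.

∂_1: C_1 → C_0 maps an edge to its endpoints' difference, ∂[p,q] = q − p. For instance
  ∂ag = g − a.
This gives a 8×24 integer matrix of rank 7; reducing to Smith normal form yields diagonal entries (1,1,1,1,1,1,1).

The boundary map ∂_2: C_2 → C_1 acts by ∂[p,q,r] = [q,r] − [p,r] + [p,q]. For instance
  ∂cdf = df − cf + cd,
  ∂bef = ef − bf + be.
This gives a 24×16 integer matrix of rank 15; reducing to Smith normal form yields diagonal entries (1,1,1,1,1,1,1,1,1,1,1,1,1,1,1).

From H_k ≅ ker(∂_k) / im(∂_{k+1}) we obtain:

  H_0: rank C_0 − rank ∂_1 = 8 − 7 = 1, and the invariant factors of ∂_1 are all 1, so H_0 = Z.
  H_1: rank ker ∂_1 − rank ∂_2 = (24 − 7) − 15 = 2, and the invariant factors of ∂_2 are all 1, so H_1 = Z^2.
  H_2: rank ker ∂_2 − rank ∂_3 = (16 − 15) − 0 = 1, and there is no ∂_3, so H_2 = Z.

As a check, the Euler characteristic is 8 − 24 + 16 = 0, which agrees with 1 − 2 + 1 = 0.

H_0 = Z,  H_1 = Z^2,  H_2 = Z.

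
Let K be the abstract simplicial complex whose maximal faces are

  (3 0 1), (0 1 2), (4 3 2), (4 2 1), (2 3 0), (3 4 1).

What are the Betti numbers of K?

b_0 = 1, b_1 = 0, b_2 = 1.

Order the vertices as 0 < 1 < 2 < 3 < 4. Listing each simplex with vertices in this order, K has dimension 2 with simplices:

  0-simplices (5): [0], [1], [2], [3], [4]
  1-simplices (9): [0,1], [0,2], [0,3], [1,2], [1,3], [1,4], [2,3], [2,4], [3,4]
  2-simplices (6): [0,1,2], [0,1,3], [0,2,3], [1,2,4], [1,3,4], [2,3,4]

Hence C_0 ≅ Z^5, C_1 ≅ Z^9, C_2 ≅ Z^6.

The boundary map ∂_1: C_1 → C_0 sends each edge [p,q] (with p < q) to q − p. For instance
  ∂[0,1] = [1] − [0].
This gives a 5×9 integer matrix of rank 4; reducing to Smith normal form yields diagonal entries (1,1,1,1).

∂_2: C_2 → C_1 sends each 2-simplex [p,q,r] to [q,r] − [p,r] + [p,q]. For instance
  ∂[0,1,2] = [1,2] − [0,2] + [0,1],
  ∂[2,3,4] = [3,4] − [2,4] + [2,3].
The resulting 9×6 matrix has rank 5, and its Smith normal form has invariant factors (1,1,1,1,1).

Now H_k = ker ∂_k / im ∂_{k+1}, so:

  H_0: rank C_0 − rank ∂_1 = 5 − 4 = 1, and the invariant factors of ∂_1 are all 1, so H_0 = Z.
  H_1: rank ker ∂_1 − rank ∂_2 = (9 − 4) − 5 = 0, and the invariant factors of ∂_2 are all 1, so H_1 = 0.
  H_2: rank ker ∂_2 − rank ∂_3 = (6 − 5) − 0 = 1, and there is no ∂_3, so H_2 = Z.

As a check, the Euler characteristic is 5 − 9 + 6 = 2, which agrees with 1 − 0 + 1 = 2.

Hence the Betti numbers are b_0 = 1, b_1 = 0, b_2 = 1.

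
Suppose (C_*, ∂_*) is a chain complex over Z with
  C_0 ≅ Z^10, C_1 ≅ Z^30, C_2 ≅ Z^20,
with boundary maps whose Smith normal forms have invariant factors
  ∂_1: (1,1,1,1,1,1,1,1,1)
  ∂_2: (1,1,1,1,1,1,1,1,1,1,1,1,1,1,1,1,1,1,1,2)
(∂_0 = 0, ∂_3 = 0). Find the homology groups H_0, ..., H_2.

H_0: b_0 = 10 − 0 − 9 = 1; torsion from ∂_1 factors > 1: none. So H_0 ≅ Z.
H_1: b_1 = 30 − 9 − 20 = 1; torsion from ∂_2 factors > 1: [2]. So H_1 ≅ Z × Z/2.
H_2: b_2 = 20 − 20 − 0 = 0; torsion from ∂_3 factors > 1: none. So H_2 ≅ 0.

H_0 ≅ Z,  H_1 ≅ Z × Z/2,  H_2 = 0.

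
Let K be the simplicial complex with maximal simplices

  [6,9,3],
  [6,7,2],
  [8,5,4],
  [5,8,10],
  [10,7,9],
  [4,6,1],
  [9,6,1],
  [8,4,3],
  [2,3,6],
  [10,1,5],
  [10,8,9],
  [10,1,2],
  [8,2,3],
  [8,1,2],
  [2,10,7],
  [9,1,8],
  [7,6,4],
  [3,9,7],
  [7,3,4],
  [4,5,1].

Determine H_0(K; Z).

H_0 = Z.

Take the total order 1 < 2 < 3 < 4 < 5 < 6 < 7 < 8 < 9 < 10 on the vertex set. Then K (dimension 2) consists of the simplices:

  0-simplices (10): [1], [2], [3], [4], [5], [6], [7], [8], [9], [10]
  1-simplices (30): (30 of them)
  2-simplices (20): (20 of them)

Hence C_0 ≅ Z^10, C_1 ≅ Z^30, C_2 ≅ Z^20.

Boundary ∂_1: C_1 → C_0 sends each edge [p,q] (with p < q) to q − p.
This gives a 10×30 integer matrix of rank 9; reducing to Smith normal form yields diagonal entries (1,1,1,1,1,1,1,1,1).

∂_2: C_2 → C_1 maps a triangle to the signed sum of its edges. For instance
  ∂[2,6,7] = [6,7] − [2,7] + [2,6],
  ∂[2,3,6] = [3,6] − [2,6] + [2,3].
As a 30×20 matrix over Z this has rank 20, with invariant factors (1,1,1,1,1,1,1,1,1,1,1,1,1,1,1,1,1,1,1,2).

From H_k ≅ ker(∂_k) / im(∂_{k+1}) we obtain:

  H_0: rank C_0 − rank ∂_1 = 10 − 9 = 1, and the invariant factors of ∂_1 are all 1, so H_0 ≅ Z.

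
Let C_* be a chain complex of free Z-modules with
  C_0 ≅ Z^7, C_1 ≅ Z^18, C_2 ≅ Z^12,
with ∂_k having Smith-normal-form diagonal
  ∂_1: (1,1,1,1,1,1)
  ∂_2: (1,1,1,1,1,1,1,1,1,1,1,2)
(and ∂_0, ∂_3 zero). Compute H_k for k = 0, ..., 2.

H_0 ≅ Z,  H_1 ≅ Z/2Z,  H_2 = 0.

H_0: b_0 = 7 − 0 − 6 = 1; torsion from ∂_1 factors > 1: none. So H_0 ≅ Z.
H_1: b_1 = 18 − 6 − 12 = 0; torsion from ∂_2 factors > 1: [2]. So H_1 ≅ Z/2Z.
H_2: b_2 = 12 − 12 − 0 = 0; torsion from ∂_3 factors > 1: none. So H_2 ≅ 0.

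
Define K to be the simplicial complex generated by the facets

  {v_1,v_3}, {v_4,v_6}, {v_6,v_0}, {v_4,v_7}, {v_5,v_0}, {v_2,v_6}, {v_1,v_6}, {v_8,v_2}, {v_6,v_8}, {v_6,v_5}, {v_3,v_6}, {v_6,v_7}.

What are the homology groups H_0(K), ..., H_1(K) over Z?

H_0 = Z,  H_1 = Z^4.

Order the vertices as v_0 < v_1 < v_2 < v_3 < v_4 < v_5 < v_6 < v_7 < v_8. Listing each simplex with vertices in this order, K has dimension 1 with simplices:

  0-simplices (9): [v_0], [v_1], [v_2], [v_3], [v_4], [v_5], [v_6], [v_7], [v_8]
  1-simplices (12): [v_0,v_5], [v_0,v_6], [v_1,v_3], [v_1,v_6], [v_2,v_6], [v_2,v_8], [v_3,v_6], [v_4,v_6], [v_4,v_7], [v_5,v_6], [v_6,v_7], [v_6,v_8]

giving chain groups C_0 ≅ Z^9, C_1 ≅ Z^12.

∂_1: C_1 → C_0 sends each edge [p,q] (with p < q) to q − p. For instance
  ∂[v_3,v_6] = [v_6] − [v_3].
This gives a 9×12 integer matrix of rank 8; reducing to Smith normal form yields diagonal entries (1,1,1,1,1,1,1,1).

Now H_k = ker ∂_k / im ∂_{k+1}, so:

  H_0: rank C_0 − rank ∂_1 = 9 − 8 = 1, and the invariant factors of ∂_1 are all 1, so H_0 = Z.
  H_1: rank ker ∂_1 − rank ∂_2 = (12 − 8) − 0 = 4, and there is no ∂_2, so H_1 = Z^4.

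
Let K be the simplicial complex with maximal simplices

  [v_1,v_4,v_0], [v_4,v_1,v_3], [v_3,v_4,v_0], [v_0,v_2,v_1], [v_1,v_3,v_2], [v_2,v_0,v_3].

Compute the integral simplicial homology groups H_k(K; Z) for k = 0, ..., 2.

We work with the vertex ordering v_0 < v_1 < v_2 < v_3 < v_4. The simplices of K, each written with vertices in increasing order, are:

  0-simplices (5): [v_0], [v_1], [v_2], [v_3], [v_4]
  1-simplices (9): [v_0,v_1], [v_0,v_2], [v_0,v_3], [v_0,v_4], [v_1,v_2], [v_1,v_3], [v_1,v_4], [v_2,v_3], [v_3,v_4]
  2-simplices (6): [v_0,v_1,v_2], [v_0,v_1,v_4], [v_0,v_2,v_3], [v_0,v_3,v_4], [v_1,v_2,v_3], [v_1,v_3,v_4]

giving chain groups C_0 ≅ Z^5, C_1 ≅ Z^9, C_2 ≅ Z^6.

The boundary map ∂_1: C_1 → C_0 sends each edge [p,q] (with p < q) to q − p.
As a 5×9 matrix over Z this has rank 4, with invariant factors (1,1,1,1).

The boundary map ∂_2: C_2 → C_1 maps a triangle to the signed sum of its edges. For instance
  ∂[v_1,v_3,v_4] = [v_3,v_4] − [v_1,v_4] + [v_1,v_3],
  ∂[v_0,v_1,v_4] = [v_1,v_4] − [v_0,v_4] + [v_0,v_1].
The 9×6 boundary matrix has rank 5 and Smith normal form diag(1,1,1,1,1).

Now H_k = ker ∂_k / im ∂_{k+1}, so:

  H_0: rank C_0 − rank ∂_1 = 5 − 4 = 1, and the invariant factors of ∂_1 are all 1, so H_0 = Z.
  H_1: rank ker ∂_1 − rank ∂_2 = (9 − 4) − 5 = 0, and the invariant factors of ∂_2 are all 1, so H_1 = 0.
  H_2: rank ker ∂_2 − rank ∂_3 = (6 − 5) − 0 = 1, and there is no ∂_3, so H_2 = Z.

H_0 = Z,  H_1 = 0,  H_2 = Z.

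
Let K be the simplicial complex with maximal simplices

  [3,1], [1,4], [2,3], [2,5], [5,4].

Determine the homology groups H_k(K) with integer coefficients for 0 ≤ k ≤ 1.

Order the vertices as 1 < 2 < 3 < 4 < 5. Listing each simplex with vertices in this order, K has dimension 1 with simplices:

  0-simplices (5): [1], [2], [3], [4], [5]
  1-simplices (5): [1,3], [1,4], [2,3], [2,5], [4,5]

giving chain groups C_0 ≅ Z^5, C_1 ≅ Z^5.

Boundary ∂_1: C_1 → C_0 maps an edge to its endpoints' difference, ∂[p,q] = q − p. For instance
  ∂[1,4] = [4] − [1].
The resulting 5×5 matrix has rank 4, and its Smith normal form has invariant factors (1,1,1,1).

Computing H_k = (kernel of ∂_k) / (image of ∂_{k+1}):

  H_0: rank C_0 − rank ∂_1 = 5 − 4 = 1, and the invariant factors of ∂_1 are all 1, so H_0 = Z.
  H_1: rank ker ∂_1 − rank ∂_2 = (5 − 4) − 0 = 1, and there is no ∂_2, so H_1 = Z.

As a check, the Euler characteristic is 5 − 5 = 0, which agrees with 1 − 1 = 0.

H_0 ≅ Z,  H_1 ≅ Z.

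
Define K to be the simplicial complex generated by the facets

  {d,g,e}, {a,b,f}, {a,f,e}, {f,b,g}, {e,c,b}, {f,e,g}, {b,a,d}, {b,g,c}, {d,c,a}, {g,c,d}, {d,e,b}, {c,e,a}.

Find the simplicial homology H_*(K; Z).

Order the vertices as a < b < c < d < e < f < g. Listing each simplex with vertices in this order, K has dimension 2 with simplices:

  0-simplices (7): a, b, c, d, e, f, g
  1-simplices (18): ab, ac, ad, ae, af, bc, bd, be, bf, bg, cd, ce, cg, de, dg, ef, eg, fg
  2-simplices (12): abd, abf, acd, ace, aef, bce, bcg, bde, bfg, cdg, deg, efg

Hence C_0 ≅ Z^7, C_1 ≅ Z^18, C_2 ≅ Z^12.

∂_1: C_1 → C_0 maps an edge to its endpoints' difference, ∂[p,q] = q − p.
As a 7×18 matrix over Z this has rank 6, with invariant factors (1,1,1,1,1,1).

∂_2: C_2 → C_1 sends each 2-simplex [p,q,r] to [q,r] − [p,r] + [p,q]. For instance
  ∂ace = ce − ae + ac,
  ∂cdg = dg − cg + cd.
This gives a 18×12 integer matrix of rank 12; reducing to Smith normal form yields diagonal entries (1,1,1,1,1,1,1,1,1,1,1,2).

Computing H_k = (kernel of ∂_k) / (image of ∂_{k+1}):

  H_0: rank C_0 − rank ∂_1 = 7 − 6 = 1, and the invariant factors of ∂_1 are all 1, so H_0 = Z.
  H_1: rank ker ∂_1 − rank ∂_2 = (18 − 6) − 12 = 0, and ∂_2 has invariant factor 2 > 1, so H_1 = Z/2.
  H_2: rank ker ∂_2 − rank ∂_3 = (12 − 12) − 0 = 0, and there is no ∂_3, so H_2 = 0.

As a check, the Euler characteristic is 7 − 18 + 12 = 1, which agrees with 1 − 0 + 0 = 1.

H_0 ≅ Z,  H_1 ≅ Z/2,  H_2 = 0.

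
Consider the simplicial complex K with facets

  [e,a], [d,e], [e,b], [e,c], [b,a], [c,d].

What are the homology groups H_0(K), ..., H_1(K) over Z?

Order the vertices as a < b < c < d < e. Listing each simplex with vertices in this order, K has dimension 1 with simplices:

  0-simplices (5): a, b, c, d, e
  1-simplices (6): ab, ae, be, cd, ce, de

Hence C_0 ≅ Z^5, C_1 ≅ Z^6.

Boundary ∂_1: C_1 → C_0 maps an edge to its endpoints' difference, ∂[p,q] = q − p. For instance
  ∂ce = e − c.
This gives a 5×6 integer matrix of rank 4; reducing to Smith normal form yields diagonal entries (1,1,1,1).

Now H_k = ker ∂_k / im ∂_{k+1}, so:

  H_0: rank C_0 − rank ∂_1 = 5 − 4 = 1, and the invariant factors of ∂_1 are all 1, so H_0 ≅ Z.
  H_1: rank ker ∂_1 − rank ∂_2 = (6 − 4) − 0 = 2, and there is no ∂_2, so H_1 ≅ Z^2.

(K is a triangulation of a wedge of 2 circles.)

H_0 ≅ Z,  H_1 ≅ Z^2.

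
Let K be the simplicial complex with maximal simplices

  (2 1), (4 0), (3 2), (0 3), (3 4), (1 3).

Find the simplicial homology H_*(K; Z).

H_0 = Z,  H_1 = Z^2.

Fix the vertex order 0 < 1 < 2 < 3 < 4 and write every simplex with vertices in increasing order. Then dim K = 1 and the simplices of K are:

  0-simplices (5): [0], [1], [2], [3], [4]
  1-simplices (6): [0,3], [0,4], [1,2], [1,3], [2,3], [3,4]

Hence C_0 ≅ Z^5, C_1 ≅ Z^6.

Boundary ∂_1: C_1 → C_0 maps an edge to its endpoints' difference, ∂[p,q] = q − p.
As a 5×6 matrix over Z this has rank 4, with invariant factors (1,1,1,1).

From H_k ≅ ker(∂_k) / im(∂_{k+1}) we obtain:

  H_0: rank C_0 − rank ∂_1 = 5 − 4 = 1, and the invariant factors of ∂_1 are all 1, so H_0 = Z.
  H_1: rank ker ∂_1 − rank ∂_2 = (6 − 4) − 0 = 2, and there is no ∂_2, so H_1 = Z^2.

(K is a triangulation of a wedge of 2 circles.)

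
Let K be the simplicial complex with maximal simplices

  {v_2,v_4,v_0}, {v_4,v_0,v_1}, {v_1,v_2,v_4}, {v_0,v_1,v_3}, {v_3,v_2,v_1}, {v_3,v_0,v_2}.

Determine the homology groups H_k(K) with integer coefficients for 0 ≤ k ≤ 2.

K has 5 vertices, 9 edges, 6 triangles.
rank ∂_0 = 0, rank ∂_1 = 4 ⇒ b_0 = 5 − 0 − 4 = 1; all invariant factors of ∂_1 are 1 so no torsion. So H_0 = Z.
rank ∂_1 = 4, rank ∂_2 = 5 ⇒ b_1 = 9 − 4 − 5 = 0; all invariant factors of ∂_2 are 1 so no torsion. So H_1 = 0.
rank ∂_2 = 5, rank ∂_3 = 0 ⇒ b_2 = 6 − 5 − 0 = 1. So H_2 = Z.

H_0 = Z,  H_1 = 0,  H_2 = Z.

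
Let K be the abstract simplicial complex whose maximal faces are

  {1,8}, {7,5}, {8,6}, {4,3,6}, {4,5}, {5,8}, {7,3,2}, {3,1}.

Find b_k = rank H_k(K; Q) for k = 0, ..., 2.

b_0 = 1, b_1 = 3, b_2 = 0.

Fix the vertex order 1 < 2 < 3 < 4 < 5 < 6 < 7 < 8 and write every simplex with vertices in increasing order. Then dim K = 2 and the simplices of K are:

  0-simplices (8): [1], [2], [3], [4], [5], [6], [7], [8]
  1-simplices (12): [1,3], [1,8], [2,3], [2,7], [3,4], [3,6], [3,7], [4,5], [4,6], [5,7], [5,8], [6,8]
  2-simplices (2): [2,3,7], [3,4,6]

giving chain groups C_0 ≅ Z^8, C_1 ≅ Z^12, C_2 ≅ Z^2.

∂_1: C_1 → C_0 is given by ∂[p,q] = [q] − [p]. For instance
  ∂[2,3] = [3] − [2].
The resulting 8×12 matrix has rank 7, and its Smith normal form has invariant factors (1,1,1,1,1,1,1).

The boundary map ∂_2: C_2 → C_1 maps a triangle to the signed sum of its edges. For instance
  ∂[3,4,6] = [4,6] − [3,6] + [3,4],
  ∂[2,3,7] = [3,7] − [2,7] + [2,3].
The 12×2 boundary matrix has rank 2 and Smith normal form diag(1,1).

Reading off H_k = ker ∂_k / im ∂_{k+1}:

  H_0: rank C_0 − rank ∂_1 = 8 − 7 = 1, and the invariant factors of ∂_1 are all 1, so H_0 ≅ Z.
  H_1: rank ker ∂_1 − rank ∂_2 = (12 − 7) − 2 = 3, and the invariant factors of ∂_2 are all 1, so H_1 ≅ Z^3.
  H_2: rank ker ∂_2 − rank ∂_3 = (2 − 2) − 0 = 0, and there is no ∂_3, so H_2 ≅ 0.

Hence the Betti numbers are b_0 = 1, b_1 = 3, b_2 = 0.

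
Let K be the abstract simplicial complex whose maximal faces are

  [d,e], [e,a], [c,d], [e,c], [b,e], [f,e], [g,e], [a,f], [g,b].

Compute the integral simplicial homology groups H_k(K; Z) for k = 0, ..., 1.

Fix the vertex order a < b < c < d < e < f < g and write every simplex with vertices in increasing order. Then dim K = 1 and the simplices of K are:

  0-simplices (7): a, b, c, d, e, f, g
  1-simplices (9): ae, af, be, bg, cd, ce, de, ef, eg

Hence C_0 ≅ Z^7, C_1 ≅ Z^9.

∂_1: C_1 → C_0 sends each edge [p,q] (with p < q) to q − p.
The resulting 7×9 matrix has rank 6, and its Smith normal form has invariant factors (1,1,1,1,1,1).

From H_k ≅ ker(∂_k) / im(∂_{k+1}) we obtain:

  H_0: rank C_0 − rank ∂_1 = 7 − 6 = 1, and the invariant factors of ∂_1 are all 1, so H_0 = Z.
  H_1: rank ker ∂_1 − rank ∂_2 = (9 − 6) − 0 = 3, and there is no ∂_2, so H_1 = Z^3.

As a check, the Euler characteristic is 7 − 9 = -2, which agrees with 1 − 3 = -2.
(K is a triangulation of a wedge of 3 circles.)

H_0 = Z,  H_1 = Z^3.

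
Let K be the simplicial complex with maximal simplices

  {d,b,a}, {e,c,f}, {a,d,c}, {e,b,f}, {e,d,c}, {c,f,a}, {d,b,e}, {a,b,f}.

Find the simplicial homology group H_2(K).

H_2 ≅ Z.

We work with the vertex ordering a < b < c < d < e < f. The simplices of K, each written with vertices in increasing order, are:

  0-simplices (6): a, b, c, d, e, f
  1-simplices (12): ab, ac, ad, af, bd, be, bf, cd, ce, cf, de, ef
  2-simplices (8): abd, abf, acd, acf, bde, bef, cde, cef

Hence C_0 ≅ Z^6, C_1 ≅ Z^12, C_2 ≅ Z^8.

Boundary ∂_1: C_1 → C_0 is given by ∂[p,q] = [q] − [p].
The 6×12 boundary matrix has rank 5 and Smith normal form diag(1,1,1,1,1).

∂_2: C_2 → C_1 acts by ∂[p,q,r] = [q,r] − [p,r] + [p,q]. For instance
  ∂abd = bd − ad + ab,
  ∂cef = ef − cf + ce.
This gives a 12×8 integer matrix of rank 7; reducing to Smith normal form yields diagonal entries (1,1,1,1,1,1,1).

From H_k ≅ ker(∂_k) / im(∂_{k+1}) we obtain:

  H_2: rank ker ∂_2 − rank ∂_3 = (8 − 7) − 0 = 1, and there is no ∂_3, so H_2 ≅ Z.

(K is a triangulation of the 2-sphere S^2.)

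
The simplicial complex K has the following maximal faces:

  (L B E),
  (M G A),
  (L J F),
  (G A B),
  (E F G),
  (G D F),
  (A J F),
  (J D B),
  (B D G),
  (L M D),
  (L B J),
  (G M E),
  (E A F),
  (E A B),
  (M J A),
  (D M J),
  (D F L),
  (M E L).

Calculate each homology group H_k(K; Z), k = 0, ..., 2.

K has 9 vertices, 27 edges, 18 triangles.
rank ∂_0 = 0, rank ∂_1 = 8 ⇒ b_0 = 9 − 0 − 8 = 1; all invariant factors of ∂_1 are 1 so no torsion. So H_0 ≅ Z.
rank ∂_1 = 8, rank ∂_2 = 18 ⇒ b_1 = 27 − 8 − 18 = 1; ∂_2 has invariant factor(s) [2] giving torsion. So H_1 ≅ Z ⊕ Z/2.
rank ∂_2 = 18, rank ∂_3 = 0 ⇒ b_2 = 18 − 18 − 0 = 0. So H_2 ≅ 0.

H_0 = Z,  H_1 = Z ⊕ Z/2,  H_2 = 0.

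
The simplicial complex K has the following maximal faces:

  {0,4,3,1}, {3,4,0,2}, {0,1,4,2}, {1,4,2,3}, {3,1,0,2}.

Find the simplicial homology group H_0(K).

Take the total order 0 < 1 < 2 < 3 < 4 on the vertex set. Then K (dimension 3) consists of the simplices:

  0-simplices (5): [0], [1], [2], [3], [4]
  1-simplices (10): [0,1], [0,2], [0,3], [0,4], [1,2], [1,3], [1,4], [2,3], [2,4], [3,4]
  2-simplices (10): [0,1,2], [0,1,3], [0,1,4], [0,2,3], [0,2,4], [0,3,4], [1,2,3], [1,2,4], [1,3,4], [2,3,4]
  3-simplices (5): [0,1,2,3], [0,1,2,4], [0,1,3,4], [0,2,3,4], [1,2,3,4]

so the chain groups are C_0 ≅ Z^5, C_1 ≅ Z^10, C_2 ≅ Z^10, C_3 ≅ Z^5.

The boundary map ∂_1: C_1 → C_0 is given by ∂[p,q] = [q] − [p]. For instance
  ∂[0,4] = [4] − [0].
As a 5×10 matrix over Z this has rank 4, with invariant factors (1,1,1,1).

The boundary map ∂_2: C_2 → C_1 maps a triangle to the signed sum of its edges. For instance
  ∂[0,1,3] = [1,3] − [0,3] + [0,1],
  ∂[1,2,3] = [2,3] − [1,3] + [1,2].
This gives a 10×10 integer matrix of rank 6; reducing to Smith normal form yields diagonal entries (1,1,1,1,1,1).

The boundary map ∂_3: C_3 → C_2 sends each 3-simplex σ to the alternating sum Σ_i (−1)^i (σ with its i-th vertex removed). For instance
  ∂[0,1,2,4] = [1,2,4] − [0,2,4] + [0,1,4] − [0,1,2],
  ∂[0,2,3,4] = [2,3,4] − [0,3,4] + [0,2,4] − [0,2,3].
This gives a 10×5 integer matrix of rank 4; reducing to Smith normal form yields diagonal entries (1,1,1,1).

Computing H_k = (kernel of ∂_k) / (image of ∂_{k+1}):

  H_0: rank C_0 − rank ∂_1 = 5 − 4 = 1, and the invariant factors of ∂_1 are all 1, so H_0 = Z.

H_0 = Z.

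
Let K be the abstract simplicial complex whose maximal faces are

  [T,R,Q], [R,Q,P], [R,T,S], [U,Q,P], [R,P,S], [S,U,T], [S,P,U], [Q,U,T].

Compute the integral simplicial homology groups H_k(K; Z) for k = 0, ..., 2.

Fix the vertex order P < Q < R < S < T < U and write every simplex with vertices in increasing order. Then dim K = 2 and the simplices of K are:

  0-simplices (6): P, Q, R, S, T, U
  1-simplices (12): PQ, PR, PS, PU, QR, QT, QU, RS, RT, ST, SU, TU
  2-simplices (8): PQR, PQU, PRS, PSU, QRT, QTU, RST, STU

so the chain groups are C_0 ≅ Z^6, C_1 ≅ Z^12, C_2 ≅ Z^8.

The boundary map ∂_1: C_1 → C_0 sends each edge [p,q] (with p < q) to q − p.
As a 6×12 matrix over Z this has rank 5, with invariant factors (1,1,1,1,1).

Boundary ∂_2: C_2 → C_1 sends each 2-simplex [p,q,r] to [q,r] − [p,r] + [p,q]. For instance
  ∂PQR = QR − PR + PQ,
  ∂PRS = RS − PS + PR.
As a 12×8 matrix over Z this has rank 7, with invariant factors (1,1,1,1,1,1,1).

From H_k ≅ ker(∂_k) / im(∂_{k+1}) we obtain:

  H_0: rank C_0 − rank ∂_1 = 6 − 5 = 1, and the invariant factors of ∂_1 are all 1, so H_0 ≅ Z.
  H_1: rank ker ∂_1 − rank ∂_2 = (12 − 5) − 7 = 0, and the invariant factors of ∂_2 are all 1, so H_1 ≅ 0.
  H_2: rank ker ∂_2 − rank ∂_3 = (8 − 7) − 0 = 1, and there is no ∂_3, so H_2 ≅ Z.

As a check, the Euler characteristic is 6 − 12 + 8 = 2, which agrees with 1 − 0 + 1 = 2.

H_0 ≅ Z,  H_1 = 0,  H_2 ≅ Z.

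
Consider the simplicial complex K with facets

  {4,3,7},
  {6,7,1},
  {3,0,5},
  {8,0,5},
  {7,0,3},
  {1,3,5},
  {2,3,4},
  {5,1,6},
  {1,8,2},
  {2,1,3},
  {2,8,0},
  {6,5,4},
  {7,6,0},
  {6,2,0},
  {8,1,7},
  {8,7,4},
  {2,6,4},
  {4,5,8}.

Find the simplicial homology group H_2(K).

Take the total order 0 < 1 < 2 < 3 < 4 < 5 < 6 < 7 < 8 on the vertex set. Then K (dimension 2) consists of the simplices:

  0-simplices (9): [0], [1], [2], [3], [4], [5], [6], [7], [8]
  1-simplices (27): (27 of them)
  2-simplices (18): [0,2,6], [0,2,8], [0,3,5], [0,3,7], [0,5,8], [0,6,7], [1,2,3], [1,2,8], [1,3,5], [1,5,6], [1,6,7], [1,7,8], [2,3,4], [2,4,6], [3,4,7], [4,5,6], [4,5,8], [4,7,8]

giving chain groups C_0 ≅ Z^9, C_1 ≅ Z^27, C_2 ≅ Z^18.

Boundary ∂_1: C_1 → C_0 is given by ∂[p,q] = [q] − [p].
This gives a 9×27 integer matrix of rank 8; reducing to Smith normal form yields diagonal entries (1,1,1,1,1,1,1,1).

The boundary map ∂_2: C_2 → C_1 sends each 2-simplex [p,q,r] to [q,r] − [p,r] + [p,q]. For instance
  ∂[1,7,8] = [7,8] − [1,8] + [1,7],
  ∂[2,4,6] = [4,6] − [2,6] + [2,4].
As a 27×18 matrix over Z this has rank 17, with invariant factors (1,1,1,1,1,1,1,1,1,1,1,1,1,1,1,1,1).

Reading off H_k = ker ∂_k / im ∂_{k+1}:

  H_2: rank ker ∂_2 − rank ∂_3 = (18 − 17) − 0 = 1, and there is no ∂_3, so H_2 = Z.

H_2 = Z.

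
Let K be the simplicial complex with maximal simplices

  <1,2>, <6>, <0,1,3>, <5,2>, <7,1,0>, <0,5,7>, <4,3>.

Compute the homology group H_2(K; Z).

H_2 ≅ 0.

Take the total order 0 < 1 < 2 < 3 < 4 < 5 < 6 < 7 on the vertex set. Then K (dimension 2) consists of the simplices:

  0-simplices (8): [0], [1], [2], [3], [4], [5], [6], [7]
  1-simplices (10): [0,1], [0,3], [0,5], [0,7], [1,2], [1,3], [1,7], [2,5], [3,4], [5,7]
  2-simplices (3): [0,1,3], [0,1,7], [0,5,7]

so the chain groups are C_0 ≅ Z^8, C_1 ≅ Z^10, C_2 ≅ Z^3.

The boundary map ∂_1: C_1 → C_0 maps an edge to its endpoints' difference, ∂[p,q] = q − p. For instance
  ∂[0,7] = [7] − [0].
As a 8×10 matrix over Z this has rank 6, with invariant factors (1,1,1,1,1,1).

The boundary map ∂_2: C_2 → C_1 maps a triangle to the signed sum of its edges. For instance
  ∂[0,1,7] = [1,7] − [0,7] + [0,1],
  ∂[0,1,3] = [1,3] − [0,3] + [0,1].
This gives a 10×3 integer matrix of rank 3; reducing to Smith normal form yields diagonal entries (1,1,1).

Reading off H_k = ker ∂_k / im ∂_{k+1}:

  H_2: rank ker ∂_2 − rank ∂_3 = (3 − 3) − 0 = 0, and there is no ∂_3, so H_2 ≅ 0.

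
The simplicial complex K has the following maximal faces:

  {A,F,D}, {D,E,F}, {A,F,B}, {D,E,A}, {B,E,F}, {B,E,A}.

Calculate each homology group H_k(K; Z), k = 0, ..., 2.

H_0 ≅ Z,  H_1 = 0,  H_2 ≅ Z.

We work with the vertex ordering A < B < D < E < F. The simplices of K, each written with vertices in increasing order, are:

  0-simplices (5): A, B, D, E, F
  1-simplices (9): AB, AD, AE, AF, BE, BF, DE, DF, EF
  2-simplices (6): ABE, ABF, ADE, ADF, BEF, DEF

Hence C_0 ≅ Z^5, C_1 ≅ Z^9, C_2 ≅ Z^6.

Boundary ∂_1: C_1 → C_0 is given by ∂[p,q] = [q] − [p]. For instance
  ∂BE = E − B.
As a 5×9 matrix over Z this has rank 4, with invariant factors (1,1,1,1).

∂_2: C_2 → C_1 maps a triangle to the signed sum of its edges. For instance
  ∂BEF = EF − BF + BE,
  ∂ABF = BF − AF + AB.
As a 9×6 matrix over Z this has rank 5, with invariant factors (1,1,1,1,1).

Reading off H_k = ker ∂_k / im ∂_{k+1}:

  H_0: rank C_0 − rank ∂_1 = 5 − 4 = 1, and the invariant factors of ∂_1 are all 1, so H_0 ≅ Z.
  H_1: rank ker ∂_1 − rank ∂_2 = (9 − 4) − 5 = 0, and the invariant factors of ∂_2 are all 1, so H_1 ≅ 0.
  H_2: rank ker ∂_2 − rank ∂_3 = (6 − 5) − 0 = 1, and there is no ∂_3, so H_2 ≅ Z.

As a check, the Euler characteristic is 5 − 9 + 6 = 2, which agrees with 1 − 0 + 1 = 2.
(K is a triangulation of the 2-sphere S^2.)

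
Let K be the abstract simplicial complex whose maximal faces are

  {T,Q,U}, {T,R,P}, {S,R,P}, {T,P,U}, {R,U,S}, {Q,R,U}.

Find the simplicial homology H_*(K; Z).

Take the total order P < Q < R < S < T < U on the vertex set. Then K (dimension 2) consists of the simplices:

  0-simplices (6): P, Q, R, S, T, U
  1-simplices (12): PR, PS, PT, PU, QR, QT, QU, RS, RT, RU, SU, TU
  2-simplices (6): PRS, PRT, PTU, QRU, QTU, RSU

Hence C_0 ≅ Z^6, C_1 ≅ Z^12, C_2 ≅ Z^6.

Boundary ∂_1: C_1 → C_0 is given by ∂[p,q] = [q] − [p].
This gives a 6×12 integer matrix of rank 5; reducing to Smith normal form yields diagonal entries (1,1,1,1,1).

∂_2: C_2 → C_1 acts by ∂[p,q,r] = [q,r] − [p,r] + [p,q]. For instance
  ∂PRT = RT − PT + PR,
  ∂PTU = TU − PU + PT.
This gives a 12×6 integer matrix of rank 6; reducing to Smith normal form yields diagonal entries (1,1,1,1,1,1).

Computing H_k = (kernel of ∂_k) / (image of ∂_{k+1}):

  H_0: rank C_0 − rank ∂_1 = 6 − 5 = 1, and the invariant factors of ∂_1 are all 1, so H_0 = Z.
  H_1: rank ker ∂_1 − rank ∂_2 = (12 − 5) − 6 = 1, and the invariant factors of ∂_2 are all 1, so H_1 = Z.
  H_2: rank ker ∂_2 − rank ∂_3 = (6 − 6) − 0 = 0, and there is no ∂_3, so H_2 = 0.

H_0 ≅ Z,  H_1 ≅ Z,  H_2 = 0.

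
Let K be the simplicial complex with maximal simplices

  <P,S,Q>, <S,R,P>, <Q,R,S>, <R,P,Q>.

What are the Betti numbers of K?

b_0 = 1, b_1 = 0, b_2 = 1.

Order the vertices as P < Q < R < S. Listing each simplex with vertices in this order, K has dimension 2 with simplices:

  0-simplices (4): P, Q, R, S
  1-simplices (6): PQ, PR, PS, QR, QS, RS
  2-simplices (4): PQR, PQS, PRS, QRS

so the chain groups are C_0 ≅ Z^4, C_1 ≅ Z^6, C_2 ≅ Z^4.

Boundary ∂_1: C_1 → C_0 maps an edge to its endpoints' difference, ∂[p,q] = q − p. For instance
  ∂RS = S − R.
The resulting 4×6 matrix has rank 3, and its Smith normal form has invariant factors (1,1,1).

Boundary ∂_2: C_2 → C_1 maps a triangle to the signed sum of its edges. For instance
  ∂PQS = QS − PS + PQ,
  ∂PQR = QR − PR + PQ.
As a 6×4 matrix over Z this has rank 3, with invariant factors (1,1,1).

Reading off H_k = ker ∂_k / im ∂_{k+1}:

  H_0: rank C_0 − rank ∂_1 = 4 − 3 = 1, and the invariant factors of ∂_1 are all 1, so H_0 = Z.
  H_1: rank ker ∂_1 − rank ∂_2 = (6 − 3) − 3 = 0, and the invariant factors of ∂_2 are all 1, so H_1 = 0.
  H_2: rank ker ∂_2 − rank ∂_3 = (4 − 3) − 0 = 1, and there is no ∂_3, so H_2 = Z.

Hence the Betti numbers are b_0 = 1, b_1 = 0, b_2 = 1.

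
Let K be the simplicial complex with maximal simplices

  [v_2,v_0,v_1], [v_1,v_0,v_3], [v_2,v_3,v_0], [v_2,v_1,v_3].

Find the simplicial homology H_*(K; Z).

K has 4 vertices, 6 edges, 4 triangles.
rank ∂_0 = 0, rank ∂_1 = 3 ⇒ b_0 = 4 − 0 − 3 = 1; all invariant factors of ∂_1 are 1 so no torsion. So H_0 ≅ Z.
rank ∂_1 = 3, rank ∂_2 = 3 ⇒ b_1 = 6 − 3 − 3 = 0; all invariant factors of ∂_2 are 1 so no torsion. So H_1 ≅ 0.
rank ∂_2 = 3, rank ∂_3 = 0 ⇒ b_2 = 4 − 3 − 0 = 1. So H_2 ≅ Z.

H_0 ≅ Z,  H_1 = 0,  H_2 ≅ Z.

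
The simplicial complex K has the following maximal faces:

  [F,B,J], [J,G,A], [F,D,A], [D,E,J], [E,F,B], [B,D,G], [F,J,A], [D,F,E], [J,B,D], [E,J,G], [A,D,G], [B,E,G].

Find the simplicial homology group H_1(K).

Take the total order A < B < D < E < F < G < J on the vertex set. Then K (dimension 2) consists of the simplices:

  0-simplices (7): A, B, D, E, F, G, J
  1-simplices (18): AD, AF, AG, AJ, BD, BE, BF, BG, BJ, DE, DF, DG, DJ, EF, EG, EJ, FJ, GJ
  2-simplices (12): ADF, ADG, AFJ, AGJ, BDG, BDJ, BEF, BEG, BFJ, DEF, DEJ, EGJ

Hence C_0 ≅ Z^7, C_1 ≅ Z^18, C_2 ≅ Z^12.

The boundary map ∂_1: C_1 → C_0 sends each edge [p,q] (with p < q) to q − p. For instance
  ∂DE = E − D.
As a 7×18 matrix over Z this has rank 6, with invariant factors (1,1,1,1,1,1).

Boundary ∂_2: C_2 → C_1 acts by ∂[p,q,r] = [q,r] − [p,r] + [p,q]. For instance
  ∂BDG = DG − BG + BD,
  ∂AFJ = FJ − AJ + AF.
This gives a 18×12 integer matrix of rank 12; reducing to Smith normal form yields diagonal entries (1,1,1,1,1,1,1,1,1,1,1,2).

From H_k ≅ ker(∂_k) / im(∂_{k+1}) we obtain:

  H_1: rank ker ∂_1 − rank ∂_2 = (18 − 6) − 12 = 0, and ∂_2 has invariant factor 2 > 1, so H_1 = Z/2Z.

H_1 ≅ Z/2Z.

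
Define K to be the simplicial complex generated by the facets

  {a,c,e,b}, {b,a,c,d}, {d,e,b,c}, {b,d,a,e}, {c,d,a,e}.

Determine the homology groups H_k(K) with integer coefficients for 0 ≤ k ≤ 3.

We work with the vertex ordering a < b < c < d < e. The simplices of K, each written with vertices in increasing order, are:

  0-simplices (5): a, b, c, d, e
  1-simplices (10): ab, ac, ad, ae, bc, bd, be, cd, ce, de
  2-simplices (10): abc, abd, abe, acd, ace, ade, bcd, bce, bde, cde
  3-simplices (5): abcd, abce, abde, acde, bcde

giving chain groups C_0 ≅ Z^5, C_1 ≅ Z^10, C_2 ≅ Z^10, C_3 ≅ Z^5.

The boundary map ∂_1: C_1 → C_0 sends each edge [p,q] (with p < q) to q − p. For instance
  ∂bc = c − b.
As a 5×10 matrix over Z this has rank 4, with invariant factors (1,1,1,1).

The boundary map ∂_2: C_2 → C_1 acts by ∂[p,q,r] = [q,r] − [p,r] + [p,q]. For instance
  ∂ade = de − ae + ad,
  ∂abd = bd − ad + ab.
As a 10×10 matrix over Z this has rank 6, with invariant factors (1,1,1,1,1,1).

Boundary ∂_3: C_3 → C_2 sends each 3-simplex σ to the alternating sum Σ_i (−1)^i (σ with its i-th vertex removed). For instance
  ∂abcd = bcd − acd + abd − abc,
  ∂acde = cde − ade + ace − acd.
As a 10×5 matrix over Z this has rank 4, with invariant factors (1,1,1,1).

Reading off H_k = ker ∂_k / im ∂_{k+1}:

  H_0: rank C_0 − rank ∂_1 = 5 − 4 = 1, and the invariant factors of ∂_1 are all 1, so H_0 = Z.
  H_1: rank ker ∂_1 − rank ∂_2 = (10 − 4) − 6 = 0, and the invariant factors of ∂_2 are all 1, so H_1 = 0.
  H_2: rank ker ∂_2 − rank ∂_3 = (10 − 6) − 4 = 0, and the invariant factors of ∂_3 are all 1, so H_2 = 0.
  H_3: rank ker ∂_3 − rank ∂_4 = (5 − 4) − 0 = 1, and there is no ∂_4, so H_3 = Z.

As a check, the Euler characteristic is 5 − 10 + 10 − 5 = 0, which agrees with 1 − 0 + 0 − 1 = 0.

H_0 ≅ Z,  H_1 = 0,  H_2 = 0,  H_3 ≅ Z.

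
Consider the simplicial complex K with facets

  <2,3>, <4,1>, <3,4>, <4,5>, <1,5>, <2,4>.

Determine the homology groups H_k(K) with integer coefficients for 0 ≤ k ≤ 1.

H_0 ≅ Z,  H_1 ≅ Z^2.

Order the vertices as 1 < 2 < 3 < 4 < 5. Listing each simplex with vertices in this order, K has dimension 1 with simplices:

  0-simplices (5): [1], [2], [3], [4], [5]
  1-simplices (6): [1,4], [1,5], [2,3], [2,4], [3,4], [4,5]

Hence C_0 ≅ Z^5, C_1 ≅ Z^6.

The boundary map ∂_1: C_1 → C_0 sends each edge [p,q] (with p < q) to q − p. For instance
  ∂[1,4] = [4] − [1].
This gives a 5×6 integer matrix of rank 4; reducing to Smith normal form yields diagonal entries (1,1,1,1).

From H_k ≅ ker(∂_k) / im(∂_{k+1}) we obtain:

  H_0: rank C_0 − rank ∂_1 = 5 − 4 = 1, and the invariant factors of ∂_1 are all 1, so H_0 ≅ Z.
  H_1: rank ker ∂_1 − rank ∂_2 = (6 − 4) − 0 = 2, and there is no ∂_2, so H_1 ≅ Z^2.

As a check, the Euler characteristic is 5 − 6 = -1, which agrees with 1 − 2 = -1.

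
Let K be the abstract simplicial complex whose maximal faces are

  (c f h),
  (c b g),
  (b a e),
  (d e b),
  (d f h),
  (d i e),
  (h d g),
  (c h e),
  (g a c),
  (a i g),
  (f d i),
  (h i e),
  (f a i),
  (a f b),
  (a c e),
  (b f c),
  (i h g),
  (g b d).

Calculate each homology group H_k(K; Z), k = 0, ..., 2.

H_0 = Z,  H_1 = Z ⊕ Z/2Z,  H_2 = 0.

Order the vertices as a < b < c < d < e < f < g < h < i. Listing each simplex with vertices in this order, K has dimension 2 with simplices:

  0-simplices (9): a, b, c, d, e, f, g, h, i
  1-simplices (27): ab, ac, ae, af, ag, ai, bc, bd, be, bf, bg, ce, cf, cg, ch, de, df, dg, dh, di, eh, ei, fh, fi, gh, gi, hi
  2-simplices (18): abe, abf, ace, acg, afi, agi, bcf, bcg, bde, bdg, ceh, cfh, dei, dfh, dfi, dgh, ehi, ghi

giving chain groups C_0 ≅ Z^9, C_1 ≅ Z^27, C_2 ≅ Z^18.

∂_1: C_1 → C_0 maps an edge to its endpoints' difference, ∂[p,q] = q − p.
The 9×27 boundary matrix has rank 8 and Smith normal form diag(1,1,1,1,1,1,1,1).

Boundary ∂_2: C_2 → C_1 sends each 2-simplex [p,q,r] to [q,r] − [p,r] + [p,q]. For instance
  ∂dei = ei − di + de,
  ∂bde = de − be + bd.
The resulting 27×18 matrix has rank 18, and its Smith normal form has invariant factors (1,1,1,1,1,1,1,1,1,1,1,1,1,1,1,1,1,2).

Reading off H_k = ker ∂_k / im ∂_{k+1}:

  H_0: rank C_0 − rank ∂_1 = 9 − 8 = 1, and the invariant factors of ∂_1 are all 1, so H_0 ≅ Z.
  H_1: rank ker ∂_1 − rank ∂_2 = (27 − 8) − 18 = 1, and ∂_2 has invariant factor 2 > 1, so H_1 ≅ Z ⊕ Z/2Z.
  H_2: rank ker ∂_2 − rank ∂_3 = (18 − 18) − 0 = 0, and there is no ∂_3, so H_2 ≅ 0.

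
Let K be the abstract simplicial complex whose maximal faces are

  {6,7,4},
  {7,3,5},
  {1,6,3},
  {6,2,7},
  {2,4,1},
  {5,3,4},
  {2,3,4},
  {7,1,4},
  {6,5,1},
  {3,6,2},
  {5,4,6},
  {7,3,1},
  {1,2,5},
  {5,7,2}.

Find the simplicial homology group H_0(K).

H_0 ≅ Z.

Order the vertices as 1 < 2 < 3 < 4 < 5 < 6 < 7. Listing each simplex with vertices in this order, K has dimension 2 with simplices:

  0-simplices (7): [1], [2], [3], [4], [5], [6], [7]
  1-simplices (21): [1,2], [1,3], [1,4], [1,5], [1,6], [1,7], [2,3], [2,4], [2,5], [2,6], [2,7], [3,4], [3,5], [3,6], [3,7], [4,5], [4,6], [4,7], [5,6], [5,7], [6,7]
  2-simplices (14): [1,2,4], [1,2,5], [1,3,6], [1,3,7], [1,4,7], [1,5,6], [2,3,4], [2,3,6], [2,5,7], [2,6,7], [3,4,5], [3,5,7], [4,5,6], [4,6,7]

Hence C_0 ≅ Z^7, C_1 ≅ Z^21, C_2 ≅ Z^14.

∂_1: C_1 → C_0 sends each edge [p,q] (with p < q) to q − p. For instance
  ∂[4,7] = [7] − [4].
The resulting 7×21 matrix has rank 6, and its Smith normal form has invariant factors (1,1,1,1,1,1).

∂_2: C_2 → C_1 maps a triangle to the signed sum of its edges. For instance
  ∂[1,2,5] = [2,5] − [1,5] + [1,2],
  ∂[4,6,7] = [6,7] − [4,7] + [4,6].
As a 21×14 matrix over Z this has rank 13, with invariant factors (1,1,1,1,1,1,1,1,1,1,1,1,1).

Now H_k = ker ∂_k / im ∂_{k+1}, so:

  H_0: rank C_0 − rank ∂_1 = 7 − 6 = 1, and the invariant factors of ∂_1 are all 1, so H_0 = Z.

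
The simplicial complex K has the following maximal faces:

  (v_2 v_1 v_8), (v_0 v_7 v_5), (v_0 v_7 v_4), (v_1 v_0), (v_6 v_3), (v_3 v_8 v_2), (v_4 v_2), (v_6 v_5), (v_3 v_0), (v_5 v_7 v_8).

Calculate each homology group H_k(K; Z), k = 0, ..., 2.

H_0 ≅ Z,  H_1 ≅ Z^4,  H_2 = 0.

Order the vertices as v_0 < v_1 < v_2 < v_3 < v_4 < v_5 < v_6 < v_7 < v_8. Listing each simplex with vertices in this order, K has dimension 2 with simplices:

  0-simplices (9): [v_0], [v_1], [v_2], [v_3], [v_4], [v_5], [v_6], [v_7], [v_8]
  1-simplices (17): (17 of them)
  2-simplices (5): [v_0,v_4,v_7], [v_0,v_5,v_7], [v_1,v_2,v_8], [v_2,v_3,v_8], [v_5,v_7,v_8]

Hence C_0 ≅ Z^9, C_1 ≅ Z^17, C_2 ≅ Z^5.

The boundary map ∂_1: C_1 → C_0 maps an edge to its endpoints' difference, ∂[p,q] = q − p.
As a 9×17 matrix over Z this has rank 8, with invariant factors (1,1,1,1,1,1,1,1).

The boundary map ∂_2: C_2 → C_1 sends each 2-simplex [p,q,r] to [q,r] − [p,r] + [p,q]. For instance
  ∂[v_0,v_4,v_7] = [v_4,v_7] − [v_0,v_7] + [v_0,v_4],
  ∂[v_0,v_5,v_7] = [v_5,v_7] − [v_0,v_7] + [v_0,v_5].
The 17×5 boundary matrix has rank 5 and Smith normal form diag(1,1,1,1,1).

Computing H_k = (kernel of ∂_k) / (image of ∂_{k+1}):

  H_0: rank C_0 − rank ∂_1 = 9 − 8 = 1, and the invariant factors of ∂_1 are all 1, so H_0 ≅ Z.
  H_1: rank ker ∂_1 − rank ∂_2 = (17 − 8) − 5 = 4, and the invariant factors of ∂_2 are all 1, so H_1 ≅ Z^4.
  H_2: rank ker ∂_2 − rank ∂_3 = (5 − 5) − 0 = 0, and there is no ∂_3, so H_2 ≅ 0.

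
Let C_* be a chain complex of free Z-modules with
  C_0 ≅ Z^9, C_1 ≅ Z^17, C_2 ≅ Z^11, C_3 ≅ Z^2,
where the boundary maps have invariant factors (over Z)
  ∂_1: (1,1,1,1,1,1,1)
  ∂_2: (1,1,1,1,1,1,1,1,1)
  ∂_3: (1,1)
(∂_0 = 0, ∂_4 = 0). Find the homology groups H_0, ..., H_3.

H_0: b_0 = 9 − 0 − 7 = 2; torsion from ∂_1 factors > 1: none. So H_0 = Z^2.
H_1: b_1 = 17 − 7 − 9 = 1; torsion from ∂_2 factors > 1: none. So H_1 = Z.
H_2: b_2 = 11 − 9 − 2 = 0; torsion from ∂_3 factors > 1: none. So H_2 = 0.
H_3: b_3 = 2 − 2 − 0 = 0; torsion from ∂_4 factors > 1: none. So H_3 = 0.

H_0 = Z^2,  H_1 = Z,  H_2 = 0,  H_3 = 0.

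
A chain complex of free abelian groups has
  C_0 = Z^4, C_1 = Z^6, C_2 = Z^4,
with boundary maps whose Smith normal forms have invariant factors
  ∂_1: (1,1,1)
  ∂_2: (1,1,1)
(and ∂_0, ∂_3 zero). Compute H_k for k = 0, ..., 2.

H_0 = Z,  H_1 = 0,  H_2 = Z.

H_0: b_0 = 4 − 0 − 3 = 1; torsion from ∂_1 factors > 1: none. So H_0 = Z.
H_1: b_1 = 6 − 3 − 3 = 0; torsion from ∂_2 factors > 1: none. So H_1 = 0.
H_2: b_2 = 4 − 3 − 0 = 1; torsion from ∂_3 factors > 1: none. So H_2 = Z.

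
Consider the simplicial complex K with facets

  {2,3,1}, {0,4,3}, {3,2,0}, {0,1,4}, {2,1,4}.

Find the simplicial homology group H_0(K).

H_0 = Z.

Take the total order 0 < 1 < 2 < 3 < 4 on the vertex set. Then K (dimension 2) consists of the simplices:

  0-simplices (5): [0], [1], [2], [3], [4]
  1-simplices (10): [0,1], [0,2], [0,3], [0,4], [1,2], [1,3], [1,4], [2,3], [2,4], [3,4]
  2-simplices (5): [0,1,4], [0,2,3], [0,3,4], [1,2,3], [1,2,4]

so the chain groups are C_0 ≅ Z^5, C_1 ≅ Z^10, C_2 ≅ Z^5.

∂_1: C_1 → C_0 maps an edge to its endpoints' difference, ∂[p,q] = q − p.
As a 5×10 matrix over Z this has rank 4, with invariant factors (1,1,1,1).

Boundary ∂_2: C_2 → C_1 sends each 2-simplex [p,q,r] to [q,r] − [p,r] + [p,q]. For instance
  ∂[0,3,4] = [3,4] − [0,4] + [0,3],
  ∂[0,1,4] = [1,4] − [0,4] + [0,1].
This gives a 10×5 integer matrix of rank 5; reducing to Smith normal form yields diagonal entries (1,1,1,1,1).

Now H_k = ker ∂_k / im ∂_{k+1}, so:

  H_0: rank C_0 − rank ∂_1 = 5 − 4 = 1, and the invariant factors of ∂_1 are all 1, so H_0 ≅ Z.

(K is a triangulation of the Möbius band.)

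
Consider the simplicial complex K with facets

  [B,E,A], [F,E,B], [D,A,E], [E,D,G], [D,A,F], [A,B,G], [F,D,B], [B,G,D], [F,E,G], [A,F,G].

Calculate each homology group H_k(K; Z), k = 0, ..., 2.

We work with the vertex ordering A < B < D < E < F < G. The simplices of K, each written with vertices in increasing order, are:

  0-simplices (6): A, B, D, E, F, G
  1-simplices (15): AB, AD, AE, AF, AG, BD, BE, BF, BG, DE, DF, DG, EF, EG, FG
  2-simplices (10): ABE, ABG, ADE, ADF, AFG, BDF, BDG, BEF, DEG, EFG

giving chain groups C_0 ≅ Z^6, C_1 ≅ Z^15, C_2 ≅ Z^10.

Boundary ∂_1: C_1 → C_0 sends each edge [p,q] (with p < q) to q − p.
As a 6×15 matrix over Z this has rank 5, with invariant factors (1,1,1,1,1).

The boundary map ∂_2: C_2 → C_1 sends each 2-simplex [p,q,r] to [q,r] − [p,r] + [p,q]. For instance
  ∂EFG = FG − EG + EF,
  ∂AFG = FG − AG + AF.
As a 15×10 matrix over Z this has rank 10, with invariant factors (1,1,1,1,1,1,1,1,1,2).

Now H_k = ker ∂_k / im ∂_{k+1}, so:

  H_0: rank C_0 − rank ∂_1 = 6 − 5 = 1, and the invariant factors of ∂_1 are all 1, so H_0 ≅ Z.
  H_1: rank ker ∂_1 − rank ∂_2 = (15 − 5) − 10 = 0, and ∂_2 has invariant factor 2 > 1, so H_1 ≅ Z/2Z.
  H_2: rank ker ∂_2 − rank ∂_3 = (10 − 10) − 0 = 0, and there is no ∂_3, so H_2 ≅ 0.

As a check, the Euler characteristic is 6 − 15 + 10 = 1, which agrees with 1 − 0 + 0 = 1.

H_0 ≅ Z,  H_1 ≅ Z/2Z,  H_2 = 0.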